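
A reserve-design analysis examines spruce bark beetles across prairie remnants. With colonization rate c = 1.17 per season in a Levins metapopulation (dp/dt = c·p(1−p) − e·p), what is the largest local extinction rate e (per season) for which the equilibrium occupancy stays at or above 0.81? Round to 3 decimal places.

0.222

1 − e/c ≥ 0.81 ⇒ e ≤ c(1 − 0.81) = 1.17 × 0.1900.
e_max = 0.2223.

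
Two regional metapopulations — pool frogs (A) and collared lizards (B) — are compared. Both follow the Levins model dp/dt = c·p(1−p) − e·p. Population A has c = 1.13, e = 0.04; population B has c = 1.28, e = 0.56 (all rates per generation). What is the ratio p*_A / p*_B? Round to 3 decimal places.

1.715

A: p*_A = 1 − 0.04/1.13 = 0.9646.
B: p*_B = 1 − 0.56/1.28 = 0.5625.
p*_A / p*_B = 0.9646/0.5625 = 1.7148.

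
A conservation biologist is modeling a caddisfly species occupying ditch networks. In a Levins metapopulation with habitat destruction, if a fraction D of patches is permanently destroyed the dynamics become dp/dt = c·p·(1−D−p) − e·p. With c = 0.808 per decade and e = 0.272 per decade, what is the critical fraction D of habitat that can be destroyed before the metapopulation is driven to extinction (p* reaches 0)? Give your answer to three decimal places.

The nontrivial equilibrium is p* = (1−D) − e/c; extinction occurs when this hits zero.
So D_crit = 1 − e/c = 1 − 0.272/0.808 = 1 − 0.3366 = 0.6634.
Note this equals the original equilibrium occupancy — the Levins extinction-debt result.

0.663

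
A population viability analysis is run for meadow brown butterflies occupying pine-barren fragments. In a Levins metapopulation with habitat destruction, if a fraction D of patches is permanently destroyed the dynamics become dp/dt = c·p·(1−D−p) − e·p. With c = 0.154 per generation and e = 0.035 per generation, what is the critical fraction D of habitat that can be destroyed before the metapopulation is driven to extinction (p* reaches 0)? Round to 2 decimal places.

The nontrivial equilibrium is p* = (1−D) − e/c; extinction occurs when this hits zero.
So D_crit = 1 − e/c = 1 − 0.035/0.154 = 1 − 0.2273 = 0.7727.
Note this equals the original equilibrium occupancy — the Levins extinction-debt result.

0.77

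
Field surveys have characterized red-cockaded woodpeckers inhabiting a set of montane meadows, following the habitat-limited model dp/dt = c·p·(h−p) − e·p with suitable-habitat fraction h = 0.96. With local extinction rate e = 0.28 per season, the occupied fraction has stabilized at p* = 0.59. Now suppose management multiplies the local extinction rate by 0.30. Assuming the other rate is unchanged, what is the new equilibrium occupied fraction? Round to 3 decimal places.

Balance c(h−p*) = e gives c = e/(0.96 − 0.59000) = 0.28/0.37000 = 0.75676.
New p* = 0.96 − e/c = 0.96 − 0.08400/0.75676 = 0.84900.

0.849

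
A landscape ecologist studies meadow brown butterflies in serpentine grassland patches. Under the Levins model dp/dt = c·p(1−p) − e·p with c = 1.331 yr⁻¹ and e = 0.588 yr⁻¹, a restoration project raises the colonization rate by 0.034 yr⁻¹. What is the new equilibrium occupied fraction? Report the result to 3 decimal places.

0.569

Before: p* = 1 − 0.588/1.331 = 0.5582.
After the change, c = 1.365, e = 0.588, so p* = 1 − 0.588/1.365 = 0.5692.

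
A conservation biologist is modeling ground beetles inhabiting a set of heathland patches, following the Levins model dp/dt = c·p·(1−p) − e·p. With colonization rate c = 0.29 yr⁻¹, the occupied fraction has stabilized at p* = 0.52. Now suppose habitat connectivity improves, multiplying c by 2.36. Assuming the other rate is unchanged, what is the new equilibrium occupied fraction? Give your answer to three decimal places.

Balance c(1−p*) = e gives e = 0.29×(1 − 0.52000) = 0.13920.
New p* = 1 − e/c = 1 − 0.13920/0.68440 = 0.79661.

0.797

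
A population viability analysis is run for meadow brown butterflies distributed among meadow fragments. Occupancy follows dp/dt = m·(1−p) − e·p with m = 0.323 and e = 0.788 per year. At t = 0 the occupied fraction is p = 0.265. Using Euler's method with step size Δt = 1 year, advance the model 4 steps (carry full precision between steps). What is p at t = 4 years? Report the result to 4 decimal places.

Update rule: p ← p + [m·(1−p) − e·p]·Δt with Δt = 1.
step 1: Δp = +0.02858, p = 0.29358
step 2: Δp = -0.00317, p = 0.29041
step 3: Δp = +0.00035, p = 0.29076
step 4: Δp = -0.00004, p = 0.29073

0.2907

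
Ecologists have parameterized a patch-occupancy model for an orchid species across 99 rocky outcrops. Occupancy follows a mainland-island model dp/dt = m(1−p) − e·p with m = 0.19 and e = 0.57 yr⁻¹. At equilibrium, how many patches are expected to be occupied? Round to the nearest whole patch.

p* = m/(m+e) = 0.19/0.7600 = 0.2500.
Expected occupied patches = N × p* = 99 × 0.2500 = 24.75 ≈ 25.

25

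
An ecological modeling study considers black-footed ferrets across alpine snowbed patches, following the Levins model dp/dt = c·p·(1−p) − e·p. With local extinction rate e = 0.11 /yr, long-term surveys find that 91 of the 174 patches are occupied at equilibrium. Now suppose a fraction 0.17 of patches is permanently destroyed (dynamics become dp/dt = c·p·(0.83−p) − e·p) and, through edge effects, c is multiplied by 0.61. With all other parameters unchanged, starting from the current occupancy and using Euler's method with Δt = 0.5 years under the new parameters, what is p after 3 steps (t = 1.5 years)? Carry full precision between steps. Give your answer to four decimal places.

0.4741

Observed p* = 91/174 = 0.52299.
Balance c(1−p*) = e gives c = e/(1 − 0.52299) = 0.11/0.47701 = 0.23060.
Starting from p₀ = 0.52299; update p ← p + (dp/dt)·Δt with the new parameters.
step 1: Δp = -0.01747, p = 0.50552
step 2: Δp = -0.01627, p = 0.48925
step 3: Δp = -0.01518, p = 0.47407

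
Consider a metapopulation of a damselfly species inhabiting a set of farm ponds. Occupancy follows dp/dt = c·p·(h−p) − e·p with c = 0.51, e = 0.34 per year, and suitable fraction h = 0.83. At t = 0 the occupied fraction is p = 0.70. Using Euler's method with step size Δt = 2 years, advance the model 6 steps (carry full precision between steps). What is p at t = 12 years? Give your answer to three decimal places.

0.198

Update rule: p ← p + [c·p·(h−p) − e·p]·Δt with Δt = 2.
step 1: Δp = -0.38318, p = 0.31682
step 2: Δp = -0.04960, p = 0.26722
step 3: Δp = -0.02832, p = 0.23890
step 4: Δp = -0.01842, p = 0.22049
step 5: Δp = -0.01285, p = 0.20763
step 6: Δp = -0.00938, p = 0.19825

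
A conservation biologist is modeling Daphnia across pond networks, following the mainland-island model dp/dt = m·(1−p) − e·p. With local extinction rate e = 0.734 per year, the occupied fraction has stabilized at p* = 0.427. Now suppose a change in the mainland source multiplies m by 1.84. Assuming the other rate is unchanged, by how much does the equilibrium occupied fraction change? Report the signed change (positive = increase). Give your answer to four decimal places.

0.1513

Balance m(1−p*) = e·p* gives m = e·p*/(1−p*) = 0.734×0.42700/0.57300 = 0.54698.
New p* = m/(m+e) = 1.00644/(1.00644+0.73400) = 0.57827.
Δp* = 0.57827 − 0.42700 = +0.15127.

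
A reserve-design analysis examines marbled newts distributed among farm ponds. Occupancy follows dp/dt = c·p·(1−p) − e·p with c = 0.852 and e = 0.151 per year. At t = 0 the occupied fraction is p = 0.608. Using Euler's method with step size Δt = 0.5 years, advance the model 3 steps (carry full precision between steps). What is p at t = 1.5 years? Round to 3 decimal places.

0.743

Update rule: p ← p + [c·p·(1−p) − e·p]·Δt with Δt = 0.5.
p: 0.60800 → 0.66363  (Δp = +0.05563)
p: 0.66363 → 0.70862  (Δp = +0.04499)
p: 0.70862 → 0.74308  (Δp = +0.03446)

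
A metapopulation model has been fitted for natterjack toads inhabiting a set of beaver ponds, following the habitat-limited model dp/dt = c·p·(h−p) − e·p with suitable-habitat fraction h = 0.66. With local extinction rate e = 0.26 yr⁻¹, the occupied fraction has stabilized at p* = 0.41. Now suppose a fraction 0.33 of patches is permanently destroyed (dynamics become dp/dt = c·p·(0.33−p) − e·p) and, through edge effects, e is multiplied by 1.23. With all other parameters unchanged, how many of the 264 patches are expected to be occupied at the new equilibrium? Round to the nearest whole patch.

Balance c(h−p*) = e gives c = e/(0.66 − 0.41000) = 0.26/0.25000 = 1.04000.
New p* = 0.33 − e/c = 0.33 − 0.31980/1.04000 = 0.02250.
Expected occupied = 264 × 0.02250 = 5.94 ≈ 6.

6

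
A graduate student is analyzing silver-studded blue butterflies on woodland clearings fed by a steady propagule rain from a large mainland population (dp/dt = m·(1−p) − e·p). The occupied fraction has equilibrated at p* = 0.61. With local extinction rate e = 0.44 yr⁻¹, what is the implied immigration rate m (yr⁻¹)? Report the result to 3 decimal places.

At equilibrium m(1−p*) = e·p*, so m = e·p*/(1−p*).
m = 0.44 × 0.61 / 0.3900 = 0.2684/0.3900 = 0.6882.

0.688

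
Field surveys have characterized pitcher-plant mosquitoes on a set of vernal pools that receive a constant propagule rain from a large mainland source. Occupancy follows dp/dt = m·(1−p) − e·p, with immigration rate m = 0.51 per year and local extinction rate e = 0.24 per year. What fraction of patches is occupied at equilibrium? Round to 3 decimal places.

At equilibrium the propagule rain into empty patches balances local extinction: m(1−p*) = e·p*.
p* = m/(m+e) = 0.51/(0.51+0.24) = 0.51/0.7500 = 0.6800.

0.680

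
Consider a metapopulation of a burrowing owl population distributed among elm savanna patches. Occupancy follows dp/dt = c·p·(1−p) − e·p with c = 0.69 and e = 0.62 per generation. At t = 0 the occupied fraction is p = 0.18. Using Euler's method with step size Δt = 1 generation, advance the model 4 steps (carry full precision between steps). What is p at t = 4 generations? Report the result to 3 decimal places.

Update rule: p ← p + [c·p·(1−p) − e·p]·Δt with Δt = 1.
  1  |  dp/dt·Δt = -0.009756  |  p_1 = 0.170244
  2  |  dp/dt·Δt = -0.008081  |  p_2 = 0.162163
  3  |  dp/dt·Δt = -0.006793  |  p_3 = 0.155369
  4  |  dp/dt·Δt = -0.005781  |  p_4 = 0.149589

0.150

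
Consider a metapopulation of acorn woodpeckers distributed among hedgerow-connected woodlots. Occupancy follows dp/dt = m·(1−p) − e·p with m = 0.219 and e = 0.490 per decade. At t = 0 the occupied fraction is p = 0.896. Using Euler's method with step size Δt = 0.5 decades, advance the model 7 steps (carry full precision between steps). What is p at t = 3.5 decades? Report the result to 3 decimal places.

0.336

Update rule: p ← p + [m·(1−p) − e·p]·Δt with Δt = 0.5.
step 1: Δp = -0.20813, p = 0.68787
step 2: Δp = -0.13435, p = 0.55352
step 3: Δp = -0.08672, p = 0.46680
step 4: Δp = -0.05598, p = 0.41082
step 5: Δp = -0.03613, p = 0.37468
step 6: Δp = -0.02332, p = 0.35136
step 7: Δp = -0.01506, p = 0.33630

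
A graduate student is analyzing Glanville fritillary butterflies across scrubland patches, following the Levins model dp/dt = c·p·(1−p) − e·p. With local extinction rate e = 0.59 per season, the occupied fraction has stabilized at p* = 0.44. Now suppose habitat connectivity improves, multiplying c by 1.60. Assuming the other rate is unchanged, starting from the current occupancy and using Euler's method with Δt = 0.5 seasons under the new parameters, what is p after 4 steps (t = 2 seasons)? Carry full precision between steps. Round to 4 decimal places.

0.6314

Balance c(1−p*) = e gives c = e/(1 − 0.44000) = 0.59/0.56000 = 1.05357.
Starting from p₀ = 0.44000; update p ← p + (dp/dt)·Δt with the new parameters.
t = 0.5: p = 0.44000 + (+0.07788) = 0.51788
t = 1: p = 0.51788 + (+0.05767) = 0.57555
t = 1.5: p = 0.57555 + (+0.03612) = 0.61167
t = 2: p = 0.61167 + (+0.01976) = 0.63143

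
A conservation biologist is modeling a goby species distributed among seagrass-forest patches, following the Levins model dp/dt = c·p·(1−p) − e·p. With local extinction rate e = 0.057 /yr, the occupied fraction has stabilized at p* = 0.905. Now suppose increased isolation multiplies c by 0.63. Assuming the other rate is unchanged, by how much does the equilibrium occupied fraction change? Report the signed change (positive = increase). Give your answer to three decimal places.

Balance c(1−p*) = e gives c = e/(1 − 0.90500) = 0.057/0.09500 = 0.60000.
New p* = 1 − e/c = 1 − 0.05700/0.37800 = 0.84921.
Δp* = 0.84921 − 0.90500 = -0.05579.

-0.056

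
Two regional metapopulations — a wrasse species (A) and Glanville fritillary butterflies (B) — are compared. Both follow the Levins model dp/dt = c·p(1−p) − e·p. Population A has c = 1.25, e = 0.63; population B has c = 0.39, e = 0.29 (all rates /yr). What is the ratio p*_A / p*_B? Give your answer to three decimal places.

A: p*_A = 1 − 0.63/1.25 = 0.4960.
B: p*_B = 1 − 0.29/0.39 = 0.2564.
p*_A / p*_B = 0.4960/0.2564 = 1.9344.

1.934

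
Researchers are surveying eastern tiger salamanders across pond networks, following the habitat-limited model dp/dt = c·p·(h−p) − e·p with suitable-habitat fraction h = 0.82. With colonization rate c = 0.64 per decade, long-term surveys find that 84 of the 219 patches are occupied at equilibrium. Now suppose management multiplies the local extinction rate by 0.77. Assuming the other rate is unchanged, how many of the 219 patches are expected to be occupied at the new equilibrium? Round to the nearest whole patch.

106

Observed p* = 84/219 = 0.38356.
Balance c(h−p*) = e gives e = 0.64×(0.82 − 0.38356) = 0.27932.
New p* = 0.82 − e/c = 0.82 − 0.21508/0.64000 = 0.48394.
Expected occupied = 219 × 0.48394 = 105.98 ≈ 106.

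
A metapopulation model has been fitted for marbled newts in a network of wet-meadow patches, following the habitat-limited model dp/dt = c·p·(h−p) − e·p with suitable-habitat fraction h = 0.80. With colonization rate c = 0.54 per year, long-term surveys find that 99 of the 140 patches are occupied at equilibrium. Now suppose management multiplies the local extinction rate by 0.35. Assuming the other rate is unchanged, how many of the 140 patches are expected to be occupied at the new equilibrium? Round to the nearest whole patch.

107

Observed p* = 99/140 = 0.70714.
Balance c(h−p*) = e gives e = 0.54×(0.8 − 0.70714) = 0.05014.
New p* = 0.8 − e/c = 0.8 − 0.01755/0.54000 = 0.76750.
Expected occupied = 140 × 0.76750 = 107.45 ≈ 107.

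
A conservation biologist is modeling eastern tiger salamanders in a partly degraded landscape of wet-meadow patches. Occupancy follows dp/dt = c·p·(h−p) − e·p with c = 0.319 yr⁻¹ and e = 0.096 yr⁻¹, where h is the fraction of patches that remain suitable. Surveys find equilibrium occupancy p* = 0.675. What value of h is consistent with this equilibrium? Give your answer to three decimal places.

At equilibrium c(h−p*) = e, so h = p* + e/c.
h = 0.675 + 0.096/0.319 = 0.675 + 0.3009 = 0.9759.

0.976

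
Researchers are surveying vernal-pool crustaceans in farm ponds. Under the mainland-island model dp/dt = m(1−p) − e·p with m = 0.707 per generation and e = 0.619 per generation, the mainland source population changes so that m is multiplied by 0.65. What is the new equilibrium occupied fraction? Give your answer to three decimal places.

0.426

Before: p* = 0.707/(0.707+0.619) = 0.5332.
After: m = 0.45955, e = 0.619; p* = 0.45955/1.0785 = 0.4261.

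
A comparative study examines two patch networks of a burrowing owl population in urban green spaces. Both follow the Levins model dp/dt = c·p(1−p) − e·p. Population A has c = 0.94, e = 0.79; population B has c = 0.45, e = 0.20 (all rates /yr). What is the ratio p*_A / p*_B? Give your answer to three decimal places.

A: p*_A = 1 − 0.79/0.94 = 0.1596.
B: p*_B = 1 − 0.20/0.45 = 0.5556.
p*_A / p*_B = 0.1596/0.5556 = 0.2872.

0.287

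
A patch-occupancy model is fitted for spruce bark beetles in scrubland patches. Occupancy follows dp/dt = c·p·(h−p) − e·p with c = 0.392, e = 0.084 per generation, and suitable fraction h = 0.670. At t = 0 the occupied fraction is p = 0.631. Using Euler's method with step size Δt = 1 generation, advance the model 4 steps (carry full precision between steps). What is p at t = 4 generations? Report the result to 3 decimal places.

Update rule: p ← p + [c·p·(h−p) − e·p]·Δt with Δt = 1.
step 1: Δp = -0.04336, p = 0.58764
step 2: Δp = -0.03039, p = 0.55725
step 3: Δp = -0.02218, p = 0.53507
step 4: Δp = -0.01665, p = 0.51843

0.518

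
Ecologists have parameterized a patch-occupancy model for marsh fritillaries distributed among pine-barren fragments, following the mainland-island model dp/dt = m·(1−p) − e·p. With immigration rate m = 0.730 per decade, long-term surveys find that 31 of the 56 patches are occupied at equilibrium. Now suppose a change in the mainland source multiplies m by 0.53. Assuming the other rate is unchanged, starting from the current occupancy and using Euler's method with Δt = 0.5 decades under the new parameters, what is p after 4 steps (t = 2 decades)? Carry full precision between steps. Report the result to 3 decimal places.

Observed p* = 31/56 = 0.55357.
Balance m(1−p*) = e·p* gives e = m(1−p*)/p* = 0.730×0.44643/0.55357 = 0.58871.
Starting from p₀ = 0.55357; update p ← p + (dp/dt)·Δt with the new parameters.
  1  |  dp/dt·Δt = -0.076585  |  p_1 = 0.476987
  2  |  dp/dt·Δt = -0.039226  |  p_2 = 0.437760
  3  |  dp/dt·Δt = -0.020092  |  p_3 = 0.417669
  4  |  dp/dt·Δt = -0.010291  |  p_4 = 0.407378

0.407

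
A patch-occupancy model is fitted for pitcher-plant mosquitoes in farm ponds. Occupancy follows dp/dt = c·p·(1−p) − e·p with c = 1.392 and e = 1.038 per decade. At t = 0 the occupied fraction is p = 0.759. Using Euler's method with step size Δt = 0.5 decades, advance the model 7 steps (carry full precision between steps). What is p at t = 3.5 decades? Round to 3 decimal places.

0.293

Update rule: p ← p + [c·p·(1−p) − e·p]·Δt with Δt = 0.5.
p: 0.75900 → 0.49239  (Δp = -0.26661)
p: 0.49239 → 0.41080  (Δp = -0.08159)
p: 0.41080 → 0.36606  (Δp = -0.04474)
p: 0.36606 → 0.33759  (Δp = -0.02847)
p: 0.33759 → 0.31802  (Δp = -0.01957)
p: 0.31802 → 0.30392  (Δp = -0.01410)
p: 0.30392 → 0.29342  (Δp = -0.01049)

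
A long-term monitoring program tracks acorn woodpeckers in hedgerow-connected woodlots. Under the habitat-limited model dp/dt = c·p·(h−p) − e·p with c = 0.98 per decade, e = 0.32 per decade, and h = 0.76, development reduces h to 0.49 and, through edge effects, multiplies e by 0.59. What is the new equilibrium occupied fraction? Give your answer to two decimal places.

Before: p* = h − e/c = 0.76 − 0.32/0.98 = 0.76 − 0.3265 = 0.4335.
After: c = 0.98, e = 0.1888, h = 0.49; p* = 0.49 − 0.1888/0.98 = 0.2973.

0.30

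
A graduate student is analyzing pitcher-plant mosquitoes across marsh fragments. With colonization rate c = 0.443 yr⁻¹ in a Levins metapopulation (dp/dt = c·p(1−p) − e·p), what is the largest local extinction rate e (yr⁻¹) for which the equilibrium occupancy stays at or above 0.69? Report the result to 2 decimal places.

1 − e/c ≥ 0.69 ⇒ e ≤ c(1 − 0.69) = 0.443 × 0.3100.
e_max = 0.1373.

0.14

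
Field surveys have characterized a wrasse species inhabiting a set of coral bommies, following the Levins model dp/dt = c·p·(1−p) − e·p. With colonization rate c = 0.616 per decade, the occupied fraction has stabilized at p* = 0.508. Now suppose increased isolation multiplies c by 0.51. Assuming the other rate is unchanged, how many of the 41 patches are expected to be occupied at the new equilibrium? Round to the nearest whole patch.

Balance c(1−p*) = e gives e = 0.616×(1 − 0.50800) = 0.30307.
New p* = 1 − e/c = 1 − 0.30307/0.31416 = 0.03530.
Expected occupied = 41 × 0.03530 = 1.45 ≈ 1.

1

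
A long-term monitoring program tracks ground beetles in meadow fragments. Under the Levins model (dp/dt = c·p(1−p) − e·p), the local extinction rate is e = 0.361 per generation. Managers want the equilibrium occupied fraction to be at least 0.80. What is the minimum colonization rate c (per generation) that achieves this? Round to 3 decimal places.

p* = 1 − e/c ≥ 0.80 requires e/c ≤ 0.2000, i.e. c ≥ e/0.2000.
c_min = 0.361/0.2000 = 1.8050.

1.805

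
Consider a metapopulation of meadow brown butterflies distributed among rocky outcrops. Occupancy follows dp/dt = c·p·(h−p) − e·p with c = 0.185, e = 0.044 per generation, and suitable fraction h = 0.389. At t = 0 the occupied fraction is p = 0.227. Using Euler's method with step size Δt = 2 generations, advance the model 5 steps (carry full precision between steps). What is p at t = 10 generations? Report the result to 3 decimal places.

Update rule: p ← p + [c·p·(h−p) − e·p]·Δt with Δt = 2.
step 1: Δp = -0.00637, p = 0.22063
step 2: Δp = -0.00567, p = 0.21496
step 3: Δp = -0.00507, p = 0.20989
step 4: Δp = -0.00456, p = 0.20533
step 5: Δp = -0.00411, p = 0.20121

0.201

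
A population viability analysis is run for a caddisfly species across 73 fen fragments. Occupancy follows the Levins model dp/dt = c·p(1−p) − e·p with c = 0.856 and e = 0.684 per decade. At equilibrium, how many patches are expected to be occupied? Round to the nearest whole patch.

15

p* = 1 − e/c = 1 − 0.684/0.856 = 0.2009.
Expected occupied patches = N × p* = 73 × 0.2009 = 14.67 ≈ 15.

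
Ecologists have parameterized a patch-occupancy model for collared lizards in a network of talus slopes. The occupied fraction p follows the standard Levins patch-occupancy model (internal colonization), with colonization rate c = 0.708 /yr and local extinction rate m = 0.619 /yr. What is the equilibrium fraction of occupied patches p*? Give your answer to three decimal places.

0.126

Setting dp/dt = 0 and dividing through by p* gives c·(1−p*) = m.
So p* = 1 − m/c = 1 − 0.619/0.708 = 1 − 0.8743 = 0.1257.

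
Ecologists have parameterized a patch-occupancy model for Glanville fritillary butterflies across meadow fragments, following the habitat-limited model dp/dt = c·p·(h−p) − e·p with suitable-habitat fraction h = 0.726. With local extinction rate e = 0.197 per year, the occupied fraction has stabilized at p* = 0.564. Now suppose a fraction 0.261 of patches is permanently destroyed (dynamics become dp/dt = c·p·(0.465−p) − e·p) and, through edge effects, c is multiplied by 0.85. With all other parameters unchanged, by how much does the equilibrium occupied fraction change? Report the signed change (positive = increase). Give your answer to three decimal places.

Balance c(h−p*) = e gives c = e/(0.726 − 0.56400) = 0.197/0.16200 = 1.21605.
New p* = 0.465 − e/c = 0.465 − 0.19700/1.03364 = 0.27441.
Δp* = 0.27441 − 0.56400 = -0.28959.

-0.290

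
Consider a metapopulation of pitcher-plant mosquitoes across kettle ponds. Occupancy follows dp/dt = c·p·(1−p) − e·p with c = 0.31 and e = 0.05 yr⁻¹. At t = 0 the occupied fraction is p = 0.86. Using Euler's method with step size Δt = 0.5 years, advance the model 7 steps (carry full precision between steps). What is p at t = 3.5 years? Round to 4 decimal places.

0.8466

Update rule: p ← p + [c·p·(1−p) − e·p]·Δt with Δt = 0.5.
t = 0.5: p = 0.86000 + (-0.00284) = 0.85716
t = 1: p = 0.85716 + (-0.00245) = 0.85471
t = 1.5: p = 0.85471 + (-0.00212) = 0.85259
t = 2: p = 0.85259 + (-0.00183) = 0.85076
t = 2.5: p = 0.85076 + (-0.00159) = 0.84917
t = 3: p = 0.84917 + (-0.00138) = 0.84779
t = 3.5: p = 0.84779 + (-0.00119) = 0.84660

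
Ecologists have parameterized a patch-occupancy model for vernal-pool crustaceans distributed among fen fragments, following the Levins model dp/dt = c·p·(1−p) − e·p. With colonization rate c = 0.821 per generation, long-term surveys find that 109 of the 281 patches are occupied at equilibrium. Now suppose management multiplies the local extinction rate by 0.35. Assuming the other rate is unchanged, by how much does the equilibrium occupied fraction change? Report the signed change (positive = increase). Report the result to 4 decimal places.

Observed p* = 109/281 = 0.38790.
Balance c(1−p*) = e gives e = 0.821×(1 − 0.38790) = 0.50253.
New p* = 1 − e/c = 1 − 0.17589/0.82100 = 0.78576.
Δp* = 0.78576 − 0.38790 = +0.39786.

0.3979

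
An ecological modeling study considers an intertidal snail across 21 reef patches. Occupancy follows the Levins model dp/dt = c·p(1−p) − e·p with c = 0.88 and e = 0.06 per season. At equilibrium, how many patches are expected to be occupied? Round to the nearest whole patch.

p* = 1 − e/c = 1 − 0.06/0.88 = 0.9318.
Expected occupied patches = N × p* = 21 × 0.9318 = 19.57 ≈ 20.

20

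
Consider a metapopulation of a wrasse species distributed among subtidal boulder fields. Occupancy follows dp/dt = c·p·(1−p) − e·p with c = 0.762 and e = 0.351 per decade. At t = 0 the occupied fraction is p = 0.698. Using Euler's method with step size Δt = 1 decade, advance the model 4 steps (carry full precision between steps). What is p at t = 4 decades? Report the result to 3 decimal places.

0.552

Update rule: p ← p + [c·p·(1−p) − e·p]·Δt with Δt = 1.
t = 1: p = 0.69800 + (-0.08437) = 0.61363
t = 2: p = 0.61363 + (-0.03472) = 0.57891
t = 3: p = 0.57891 + (-0.01744) = 0.56147
t = 4: p = 0.56147 + (-0.00945) = 0.55201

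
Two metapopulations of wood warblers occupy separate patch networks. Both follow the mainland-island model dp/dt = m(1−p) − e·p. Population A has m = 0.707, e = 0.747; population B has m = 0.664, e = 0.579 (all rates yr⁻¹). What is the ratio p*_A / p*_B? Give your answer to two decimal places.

A: p*_A = m/(m+e) = 0.707/1.4540 = 0.4862.
B: p*_B = 0.664/1.2430 = 0.5342.
p*_A / p*_B = 0.4862/0.5342 = 0.9102.

0.91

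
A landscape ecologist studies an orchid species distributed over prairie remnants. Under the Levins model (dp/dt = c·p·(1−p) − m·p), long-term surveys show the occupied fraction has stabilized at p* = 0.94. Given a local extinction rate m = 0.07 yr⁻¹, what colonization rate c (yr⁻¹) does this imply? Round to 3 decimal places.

1.167

At equilibrium c(1−p*) = m, so c = m/(1−p*).
c = 0.07/(1 − 0.94) = 0.07/0.0600 = 1.1667.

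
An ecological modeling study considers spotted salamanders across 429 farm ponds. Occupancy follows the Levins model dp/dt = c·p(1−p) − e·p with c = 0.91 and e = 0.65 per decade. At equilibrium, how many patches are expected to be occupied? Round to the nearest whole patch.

123

p* = 1 − e/c = 1 − 0.65/0.91 = 0.2857.
Expected occupied patches = N × p* = 429 × 0.2857 = 122.57 ≈ 123.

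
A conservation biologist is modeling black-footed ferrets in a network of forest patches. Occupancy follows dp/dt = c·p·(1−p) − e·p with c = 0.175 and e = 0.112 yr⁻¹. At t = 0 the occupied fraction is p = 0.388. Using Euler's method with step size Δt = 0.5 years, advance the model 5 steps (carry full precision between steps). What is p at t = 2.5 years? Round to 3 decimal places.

0.384

Update rule: p ← p + [c·p·(1−p) − e·p]·Δt with Δt = 0.5.
p: 0.38800 → 0.38705  (Δp = -0.00095)
p: 0.38705 → 0.38613  (Δp = -0.00092)
p: 0.38613 → 0.38525  (Δp = -0.00088)
p: 0.38525 → 0.38440  (Δp = -0.00085)
p: 0.38440 → 0.38358  (Δp = -0.00082)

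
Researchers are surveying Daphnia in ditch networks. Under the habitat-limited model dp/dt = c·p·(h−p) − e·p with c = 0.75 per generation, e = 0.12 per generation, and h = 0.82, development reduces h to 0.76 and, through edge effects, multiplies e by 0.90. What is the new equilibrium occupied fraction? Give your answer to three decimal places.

Before: p* = h − e/c = 0.82 − 0.12/0.75 = 0.82 − 0.1600 = 0.6600.
After: c = 0.75, e = 0.108, h = 0.76; p* = 0.76 − 0.108/0.75 = 0.6160.

0.616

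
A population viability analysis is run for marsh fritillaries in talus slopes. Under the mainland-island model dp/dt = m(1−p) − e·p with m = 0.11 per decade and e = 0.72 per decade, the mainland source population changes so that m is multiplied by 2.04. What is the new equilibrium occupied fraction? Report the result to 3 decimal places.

0.238

Before: p* = 0.11/(0.11+0.72) = 0.1325.
After: m = 0.2244, e = 0.72; p* = 0.2244/0.9444 = 0.2376.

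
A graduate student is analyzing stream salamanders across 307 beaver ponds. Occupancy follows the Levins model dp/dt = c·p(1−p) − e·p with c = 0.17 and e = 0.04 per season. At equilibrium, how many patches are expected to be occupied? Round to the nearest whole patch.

p* = 1 − e/c = 1 − 0.04/0.17 = 0.7647.
Expected occupied patches = N × p* = 307 × 0.7647 = 234.76 ≈ 235.

235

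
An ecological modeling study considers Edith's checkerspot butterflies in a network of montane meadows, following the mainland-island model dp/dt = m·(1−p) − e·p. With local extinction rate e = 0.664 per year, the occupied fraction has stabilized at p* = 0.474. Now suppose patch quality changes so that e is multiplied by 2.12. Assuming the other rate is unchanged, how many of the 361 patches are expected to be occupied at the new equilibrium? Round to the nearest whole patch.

108

Balance m(1−p*) = e·p* gives m = e·p*/(1−p*) = 0.664×0.47400/0.52600 = 0.59836.
New p* = m/(m+e) = 0.59836/(0.59836+1.40768) = 0.29828.
Expected occupied = 361 × 0.29828 = 107.68 ≈ 108.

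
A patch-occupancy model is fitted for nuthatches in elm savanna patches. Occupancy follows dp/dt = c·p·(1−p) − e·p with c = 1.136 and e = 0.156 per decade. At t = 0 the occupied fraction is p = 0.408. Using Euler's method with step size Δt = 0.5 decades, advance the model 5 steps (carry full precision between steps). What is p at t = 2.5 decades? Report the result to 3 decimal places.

0.808

Update rule: p ← p + [c·p·(1−p) − e·p]·Δt with Δt = 0.5.
  1  |  dp/dt·Δt = +0.105368  |  p_1 = 0.513368
  2  |  dp/dt·Δt = +0.101856  |  p_2 = 0.615224
  3  |  dp/dt·Δt = +0.086471  |  p_3 = 0.701696
  4  |  dp/dt·Δt = +0.064161  |  p_4 = 0.765856
  5  |  dp/dt·Δt = +0.042117  |  p_5 = 0.807974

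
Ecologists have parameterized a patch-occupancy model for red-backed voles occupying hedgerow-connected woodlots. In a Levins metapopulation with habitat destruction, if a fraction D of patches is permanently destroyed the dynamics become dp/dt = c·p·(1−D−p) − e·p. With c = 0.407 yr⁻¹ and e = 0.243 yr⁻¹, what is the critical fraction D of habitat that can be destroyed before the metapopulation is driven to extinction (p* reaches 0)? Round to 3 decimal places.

The nontrivial equilibrium is p* = (1−D) − e/c; extinction occurs when this hits zero.
So D_crit = 1 − e/c = 1 − 0.243/0.407 = 1 − 0.5971 = 0.4029.
This equals the undisturbed p*, a classic result of Lande's extension.

0.403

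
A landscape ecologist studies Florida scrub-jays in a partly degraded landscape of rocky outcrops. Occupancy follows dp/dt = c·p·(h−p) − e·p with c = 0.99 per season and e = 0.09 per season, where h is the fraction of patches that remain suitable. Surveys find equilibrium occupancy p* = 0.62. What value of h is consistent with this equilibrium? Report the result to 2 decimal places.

0.71

At equilibrium c(h−p*) = e, so h = p* + e/c.
h = 0.62 + 0.09/0.99 = 0.62 + 0.0909 = 0.7109.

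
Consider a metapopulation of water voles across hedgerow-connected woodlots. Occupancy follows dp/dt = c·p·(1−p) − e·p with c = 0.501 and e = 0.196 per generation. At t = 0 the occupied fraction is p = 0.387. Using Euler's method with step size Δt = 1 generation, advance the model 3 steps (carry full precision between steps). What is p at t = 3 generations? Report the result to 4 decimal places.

Update rule: p ← p + [c·p·(1−p) − e·p]·Δt with Δt = 1.
p: 0.38700 → 0.43000  (Δp = +0.04300)
p: 0.43000 → 0.46852  (Δp = +0.03852)
p: 0.46852 → 0.50144  (Δp = +0.03292)

0.5014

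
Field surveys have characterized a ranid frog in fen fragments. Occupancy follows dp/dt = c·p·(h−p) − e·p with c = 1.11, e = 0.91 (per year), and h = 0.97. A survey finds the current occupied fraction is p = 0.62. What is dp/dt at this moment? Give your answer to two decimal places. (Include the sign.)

-0.32

Colonization term: c·p·(h−p) = 1.11×0.62×0.3500 = 0.24087.
Extinction term: e·p = 0.56420.
dp/dt = 0.24087 − 0.56420 = -0.32333.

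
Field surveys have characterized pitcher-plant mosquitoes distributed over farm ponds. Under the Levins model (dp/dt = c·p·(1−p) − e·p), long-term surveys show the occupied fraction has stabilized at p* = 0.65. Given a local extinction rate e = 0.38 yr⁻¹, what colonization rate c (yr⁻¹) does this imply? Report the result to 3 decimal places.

At equilibrium c(1−p*) = e, so c = e/(1−p*).
c = 0.38/(1 − 0.65) = 0.38/0.3500 = 1.0857.

1.086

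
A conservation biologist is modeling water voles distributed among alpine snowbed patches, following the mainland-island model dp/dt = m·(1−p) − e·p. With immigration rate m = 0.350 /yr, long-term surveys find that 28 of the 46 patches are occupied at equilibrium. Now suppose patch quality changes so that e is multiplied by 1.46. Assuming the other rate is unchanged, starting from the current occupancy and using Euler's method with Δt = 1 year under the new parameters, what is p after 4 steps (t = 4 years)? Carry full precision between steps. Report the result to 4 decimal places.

Observed p* = 28/46 = 0.60870.
Balance m(1−p*) = e·p* gives e = m(1−p*)/p* = 0.350×0.39130/0.60870 = 0.22500.
Starting from p₀ = 0.60870; update p ← p + (dp/dt)·Δt with the new parameters.
step 1: Δp = -0.06300, p = 0.54570
step 2: Δp = -0.02025, p = 0.52544
step 3: Δp = -0.00651, p = 0.51893
step 4: Δp = -0.00209, p = 0.51684

0.5168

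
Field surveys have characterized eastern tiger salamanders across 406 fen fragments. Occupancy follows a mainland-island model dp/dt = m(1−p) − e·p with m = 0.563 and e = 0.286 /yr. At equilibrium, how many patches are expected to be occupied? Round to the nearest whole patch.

269

p* = m/(m+e) = 0.563/0.8490 = 0.6631.
Expected occupied patches = N × p* = 406 × 0.6631 = 269.23 ≈ 269.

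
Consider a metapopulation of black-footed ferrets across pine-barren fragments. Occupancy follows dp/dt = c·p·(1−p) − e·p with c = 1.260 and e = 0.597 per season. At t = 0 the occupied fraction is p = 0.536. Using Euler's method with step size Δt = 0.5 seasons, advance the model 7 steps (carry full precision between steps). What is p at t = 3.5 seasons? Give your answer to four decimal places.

0.5268

Update rule: p ← p + [c·p·(1−p) − e·p]·Δt with Δt = 0.5.
step 1: Δp = -0.00331, p = 0.53269
step 2: Δp = -0.00218, p = 0.53051
step 3: Δp = -0.00144, p = 0.52906
step 4: Δp = -0.00096, p = 0.52811
step 5: Δp = -0.00064, p = 0.52747
step 6: Δp = -0.00042, p = 0.52704
step 7: Δp = -0.00028, p = 0.52676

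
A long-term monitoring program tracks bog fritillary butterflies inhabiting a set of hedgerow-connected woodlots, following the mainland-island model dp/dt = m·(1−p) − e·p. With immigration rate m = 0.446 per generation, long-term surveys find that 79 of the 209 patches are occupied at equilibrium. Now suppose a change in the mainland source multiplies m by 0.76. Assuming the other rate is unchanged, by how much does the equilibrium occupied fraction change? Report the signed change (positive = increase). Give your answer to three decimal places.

-0.062

Observed p* = 79/209 = 0.37799.
Balance m(1−p*) = e·p* gives e = m(1−p*)/p* = 0.446×0.62201/0.37799 = 0.73393.
New p* = m/(m+e) = 0.33896/(0.33896+0.73393) = 0.31593.
Δp* = 0.31593 − 0.37799 = -0.06206.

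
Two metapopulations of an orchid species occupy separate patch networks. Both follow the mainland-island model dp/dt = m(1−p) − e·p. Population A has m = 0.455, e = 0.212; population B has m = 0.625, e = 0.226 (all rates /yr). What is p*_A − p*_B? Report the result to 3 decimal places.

-0.052

A: p*_A = m/(m+e) = 0.455/0.6670 = 0.6822.
B: p*_B = 0.625/0.8510 = 0.7344.
p*_A − p*_B = 0.6822 − 0.7344 = -0.0523.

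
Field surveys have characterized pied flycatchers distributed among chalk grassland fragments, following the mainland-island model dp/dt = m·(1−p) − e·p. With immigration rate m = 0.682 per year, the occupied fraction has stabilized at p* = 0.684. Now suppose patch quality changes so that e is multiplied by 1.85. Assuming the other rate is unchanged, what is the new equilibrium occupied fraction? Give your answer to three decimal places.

Balance m(1−p*) = e·p* gives e = m(1−p*)/p* = 0.682×0.31600/0.68400 = 0.31508.
New p* = m/(m+e) = 0.68200/(0.68200+0.58290) = 0.53917.

0.539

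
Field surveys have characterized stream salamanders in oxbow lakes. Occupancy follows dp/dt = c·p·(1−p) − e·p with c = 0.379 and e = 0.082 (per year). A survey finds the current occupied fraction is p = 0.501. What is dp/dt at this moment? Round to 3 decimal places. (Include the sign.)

Colonization term: c·p·(1−p) = 0.379×0.501×0.4990 = 0.09475.
Extinction term: e·p = 0.04108.
dp/dt = 0.09475 − 0.04108 = 0.05367.

0.054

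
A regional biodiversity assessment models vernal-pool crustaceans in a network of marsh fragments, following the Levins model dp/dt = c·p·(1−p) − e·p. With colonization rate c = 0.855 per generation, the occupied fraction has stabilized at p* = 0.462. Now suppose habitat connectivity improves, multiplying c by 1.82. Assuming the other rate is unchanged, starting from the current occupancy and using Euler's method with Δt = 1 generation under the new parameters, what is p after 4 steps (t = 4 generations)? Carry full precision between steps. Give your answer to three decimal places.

0.704

Balance c(1−p*) = e gives e = 0.855×(1 − 0.46200) = 0.45999.
Starting from p₀ = 0.46200; update p ← p + (dp/dt)·Δt with the new parameters.
t = 1: p = 0.46200 + (+0.17426) = 0.63626
t = 2: p = 0.63626 + (+0.06746) = 0.70372
t = 3: p = 0.70372 + (+0.00074) = 0.70446
t = 4: p = 0.70446 + (-0.00007) = 0.70439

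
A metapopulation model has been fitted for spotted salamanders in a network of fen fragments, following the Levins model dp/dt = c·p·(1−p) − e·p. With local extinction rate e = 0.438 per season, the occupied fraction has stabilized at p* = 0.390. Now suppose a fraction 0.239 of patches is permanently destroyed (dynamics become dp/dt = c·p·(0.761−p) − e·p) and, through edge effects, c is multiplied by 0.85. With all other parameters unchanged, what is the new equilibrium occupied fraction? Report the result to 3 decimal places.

0.043

Balance c(1−p*) = e gives c = e/(1 − 0.39000) = 0.438/0.61000 = 0.71803.
New p* = 0.761 − e/c = 0.761 − 0.43800/0.61033 = 0.04336.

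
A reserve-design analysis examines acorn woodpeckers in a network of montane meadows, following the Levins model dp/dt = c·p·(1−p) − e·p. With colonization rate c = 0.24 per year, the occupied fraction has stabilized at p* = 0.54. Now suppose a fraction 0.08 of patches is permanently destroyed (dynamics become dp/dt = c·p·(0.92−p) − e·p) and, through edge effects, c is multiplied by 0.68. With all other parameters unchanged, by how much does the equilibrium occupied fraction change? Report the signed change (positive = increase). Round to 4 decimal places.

-0.2965

Balance c(1−p*) = e gives e = 0.24×(1 − 0.54000) = 0.11040.
New p* = 0.92 − e/c = 0.92 − 0.11040/0.16320 = 0.24353.
Δp* = 0.24353 − 0.54000 = -0.29647.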